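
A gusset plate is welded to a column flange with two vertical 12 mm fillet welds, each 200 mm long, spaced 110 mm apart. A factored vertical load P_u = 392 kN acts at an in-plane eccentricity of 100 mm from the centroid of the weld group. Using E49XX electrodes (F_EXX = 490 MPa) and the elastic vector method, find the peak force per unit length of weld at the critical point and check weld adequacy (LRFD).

Total weld length L_w = 400 mm. Treat welds as unit-width lines.
Polar moment about centroid: J = 2[d³/12 + d(b/2)²] = 2[200³/12 + 200×55²] = 2543000 mm³.
Direct shear f_v = P/L_w = 392×10³ / 400 = 980 N/mm (vertical).
Torsion M = P·e = 392×10³ × 100 = 39200000 N·mm.
Critical point at (x, y) = (55, 100) from centroid. f_tx = M·y/J = 1541 N/mm; f_ty = M·x/J = 847.7 N/mm.
Resultant f_max = √[f_tx² + (f_v + f_ty)²] = √[1541² + (980 + 847.7)²] = 2391 N/mm.
Capacity per unit length: φr_n = 0.75 × 0.6 × 490 × (0.707 × 12) = 1871 N/mm.
2391 > 1871 → NOT adequate.

f_max ≈ 2390 N/mm; NOT adequate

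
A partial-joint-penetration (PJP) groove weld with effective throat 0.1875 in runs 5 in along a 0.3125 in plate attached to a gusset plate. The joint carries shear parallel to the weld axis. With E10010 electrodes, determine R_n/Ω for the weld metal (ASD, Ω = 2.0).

R_n/Ω ≈ 28.1 kips

E100XX → F_EXX = 100 ksi.
Effective throat (given) t_e = 0.1875 in.
A_we = 0.1875 × 5 = 0.9375 in².
F_nw = 0.6 F_EXX = 60 ksi.
R_n/Ω = (60 × 0.9375) / 2.0 = 28.12 kips.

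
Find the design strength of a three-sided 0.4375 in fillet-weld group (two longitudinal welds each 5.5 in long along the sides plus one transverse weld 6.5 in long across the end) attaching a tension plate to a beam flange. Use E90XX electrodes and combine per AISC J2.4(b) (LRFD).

φR_n ≈ 239 kips

E90XX → F_EXX = 90 ksi.
t_e = 0.707 × 0.4375 = 0.3093 in.
R_nwl = 0.6 × 90 × 0.3093 × 11 = 183.7 kips (longitudinal, 2 welds).
R_nwt = 0.6 × 90 × 0.3093 × 6.5 = 108.6 kips (transverse, base value).
(i) R_nwl + R_nwt = 292.3 kips; (ii) 0.85 R_nwl + 1.5 R_nwt = 319 kips.
R_n = max = 319 kips [governs: (ii)]; φR_n = 239.3 kips.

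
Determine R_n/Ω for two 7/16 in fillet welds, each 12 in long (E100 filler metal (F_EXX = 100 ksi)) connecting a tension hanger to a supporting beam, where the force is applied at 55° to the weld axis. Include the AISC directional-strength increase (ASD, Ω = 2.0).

R_n/Ω ≈ 305 kips

t_e = 0.707 × 0.4375 = 0.3093 in; A_we = 0.3093 × 24 = 7.423 in².
Directional factor: 1.0 + 0.5 sin^1.5(55°) = 1.371.
F_nw = 0.6 × 100 × 1.371 = 82.24 ksi.
R_n/Ω = (82.24 × 7.423) / 2.0 = 305.3 kips.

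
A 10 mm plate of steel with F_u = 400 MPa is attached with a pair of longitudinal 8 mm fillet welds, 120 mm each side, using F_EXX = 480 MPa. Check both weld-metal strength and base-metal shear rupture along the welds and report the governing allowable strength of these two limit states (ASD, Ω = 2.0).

R_n/Ω ≈ 195 kN (weld metal governs)

t_e = 0.707 × 8 = 5.656 mm; L = 240 mm.
Weld metal: R_n/Ω = (1/2.0) × 0.6 × 480 × 5.656 × 240 × 10⁻³ = 195.5 kN.
Base metal (shear rupture): R_n/Ω = (1/2.0) × 0.6 × 400 × 10 × 240 × 10⁻³ = 288 kN.
Governing: weld metal.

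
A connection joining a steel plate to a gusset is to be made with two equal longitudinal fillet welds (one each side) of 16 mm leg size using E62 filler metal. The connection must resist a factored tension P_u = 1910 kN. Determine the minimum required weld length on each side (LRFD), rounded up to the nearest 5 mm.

L = 305 mm on each side

E62XX → F_EXX = 620 MPa.
Throat t_e = 0.707 × 16 = 11.31 mm.
φr_n = 0.75 × 0.6 × 620 × 11.31 × 10⁻³ = 3.156 kN/mm.
L_req = P_u / φr_n = 1910 / 3.156 = 605.2 mm total.
Per side: 605.2 / 2 = 302.6 mm.
Round up → use L = 305 mm on each side.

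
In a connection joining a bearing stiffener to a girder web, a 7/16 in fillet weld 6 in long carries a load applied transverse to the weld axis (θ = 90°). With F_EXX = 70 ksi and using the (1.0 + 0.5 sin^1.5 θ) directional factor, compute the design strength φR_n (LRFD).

φR_n ≈ 87.7 kips

t_e = 0.707 × 0.4375 = 0.3093 in; A_we = 0.3093 × 6 = 1.856 in².
Directional factor: 1.0 + 0.5 sin^1.5(90°) = 1.5.
F_nw = 0.6 × 70 × 1.5 = 63 ksi.
φR_n = 0.75 × 63 × 1.856 = 87.69 kips.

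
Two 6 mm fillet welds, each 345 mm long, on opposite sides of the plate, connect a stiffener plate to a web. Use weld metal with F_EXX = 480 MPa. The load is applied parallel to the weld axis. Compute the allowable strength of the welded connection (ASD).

Effective throat t_e = 0.707 × 6 = 4.242 mm.
Total length L = 690 mm; A_we = 4.242 × 690 = 2927 mm².
F_nw = 0.6 F_EXX = 0.6 × 480 = 288 MPa.
R_n = 288 × 2927 × 10⁻³ = 843 kN; R_n/Ω = 843/2.0 = 421.5 kN.

R_n/Ω ≈ 421 kN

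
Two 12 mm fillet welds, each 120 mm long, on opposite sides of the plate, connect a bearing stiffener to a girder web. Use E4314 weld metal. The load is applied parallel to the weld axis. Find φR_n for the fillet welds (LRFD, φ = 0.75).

φR_n ≈ 394 kN

E43XX → F_EXX = 430 MPa.
Effective throat t_e = 0.707 × 12 = 8.484 mm.
Total length L = 240 mm; A_we = 8.484 × 240 = 2036 mm².
F_nw = 0.6 F_EXX = 0.6 × 430 = 258 MPa.
φR_n = 0.75 × 258 × 2036 × 10⁻³ = 394 kN.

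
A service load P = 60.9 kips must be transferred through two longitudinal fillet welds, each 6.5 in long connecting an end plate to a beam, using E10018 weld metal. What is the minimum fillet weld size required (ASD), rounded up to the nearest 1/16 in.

E100XX → F_EXX = 100 ksi.
Total weld length L = 13 in.
Required throat t_e = P × Ω / (0.6 F_EXX × L) = 60.9 × 2.0 / (0.6 × 100 × 13) = 0.1562 in.
Required leg w = t_e / 0.707 = 0.2209 in → use 1/4 in.

w = 1/4 in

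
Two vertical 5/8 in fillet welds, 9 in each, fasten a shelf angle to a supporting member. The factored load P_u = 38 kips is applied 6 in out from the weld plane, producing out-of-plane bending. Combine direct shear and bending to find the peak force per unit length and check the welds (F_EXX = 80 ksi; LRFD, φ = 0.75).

L_w = 2 × 9 = 18 in; section modulus (unit throat) S = 2 × L²/6 = 27 in².
Direct shear f_v = P/L_w = 38/18 = 2.111 kip/in.
Moment M = P × e = 38 × 6 = 228 kip·in; bending f_b = M/S = 8.444 kip/in.
f_max = √(f_v² + f_b²) = √(2.111² + 8.444²) = 8.704 kip/in.
φr_n = 0.75 × 0.6 × 80 × (0.707 × 0.625) = 15.91 kip/in → adequate.

f_max ≈ 8.7 kip/in; adequate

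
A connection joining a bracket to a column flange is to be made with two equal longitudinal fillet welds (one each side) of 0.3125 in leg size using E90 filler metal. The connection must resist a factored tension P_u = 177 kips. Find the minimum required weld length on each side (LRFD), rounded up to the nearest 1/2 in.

L = 10 in on each side

E90XX → F_EXX = 90 ksi.
Throat t_e = 0.707 × 0.3125 = 0.2209 in.
φr_n = 0.75 × 0.6 × 90 × 0.2209 = 8.948 kips/in.
L_req = P_u / φr_n = 177 / 8.948 = 19.78 in total.
Per side: 19.78 / 2 = 9.891 in.
Round up → use L = 10 in on each side.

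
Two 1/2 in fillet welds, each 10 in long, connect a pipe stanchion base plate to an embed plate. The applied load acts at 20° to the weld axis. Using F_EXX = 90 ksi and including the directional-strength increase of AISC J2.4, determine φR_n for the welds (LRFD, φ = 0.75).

t_e = 0.707 × 0.5 = 0.3535 in; A_we = 0.3535 × 20 = 7.07 in².
Directional factor: 1.0 + 0.5 sin^1.5(20°) = 1.1.
F_nw = 0.6 × 90 × 1.1 = 59.4 ksi.
φR_n = 0.75 × 59.4 × 7.07 = 315 kip.

φR_n ≈ 315 kip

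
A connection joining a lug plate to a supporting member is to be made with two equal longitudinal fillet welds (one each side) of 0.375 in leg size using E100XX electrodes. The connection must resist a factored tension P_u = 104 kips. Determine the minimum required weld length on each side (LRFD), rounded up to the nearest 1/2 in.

E100XX → F_EXX = 100 ksi.
Throat t_e = 0.707 × 0.375 = 0.2651 in.
φr_n = 0.75 × 0.6 × 100 × 0.2651 = 11.93 kips/in.
L_req = P_u / φr_n = 104 / 11.93 = 8.717 in total.
Per side: 8.717 / 2 = 4.359 in.
Round up → use L = 4.5 in on each side.

L = 4.5 in on each side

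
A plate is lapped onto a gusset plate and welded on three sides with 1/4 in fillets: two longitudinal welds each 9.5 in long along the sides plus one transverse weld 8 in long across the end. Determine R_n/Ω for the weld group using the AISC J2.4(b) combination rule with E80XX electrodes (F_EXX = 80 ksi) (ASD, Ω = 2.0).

R_n/Ω ≈ 119 kips

t_e = 0.707 × 0.25 = 0.1767 in.
R_nwl = 0.6 × 80 × 0.1767 × 19 = 161.2 kips (longitudinal, 2 welds).
R_nwt = 0.6 × 80 × 0.1767 × 8 = 67.87 kips (transverse, base value).
(i) R_nwl + R_nwt = 229.1 kips; (ii) 0.85 R_nwl + 1.5 R_nwt = 238.8 kips.
R_n = max = 238.8 kips [governs: (ii)]; R_n/Ω = 119.4 kips.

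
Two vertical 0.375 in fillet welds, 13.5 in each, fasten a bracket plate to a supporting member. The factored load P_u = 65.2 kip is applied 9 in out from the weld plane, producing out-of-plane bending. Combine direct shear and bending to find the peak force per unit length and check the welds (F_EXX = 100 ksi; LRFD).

L_w = 2 × 13.5 = 27 in; section modulus (unit throat) S = 2 × L²/6 = 60.75 in².
Direct shear f_v = P/L_w = 65.2/27 = 2.415 kip/in.
Moment M = P × e = 65.2 × 9 = 586.8 kip·in; bending f_b = M/S = 9.659 kip/in.
f_max = √(f_v² + f_b²) = √(2.415² + 9.659²) = 9.957 kip/in.
φr_n = 0.75 × 0.6 × 100 × (0.707 × 0.375) = 11.93 kip/in → adequate.

f_max ≈ 9.96 kip/in; adequate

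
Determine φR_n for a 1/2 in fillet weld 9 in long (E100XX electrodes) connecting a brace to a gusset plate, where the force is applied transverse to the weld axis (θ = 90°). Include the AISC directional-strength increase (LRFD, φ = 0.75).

E100XX → F_EXX = 100 ksi.
t_e = 0.707 × 0.5 = 0.3535 in; A_we = 0.3535 × 9 = 3.181 in².
Directional factor: 1.0 + 0.5 sin^1.5(90°) = 1.5.
F_nw = 0.6 × 100 × 1.5 = 90 ksi.
φR_n = 0.75 × 90 × 3.181 = 214.8 kip.

φR_n ≈ 215 kip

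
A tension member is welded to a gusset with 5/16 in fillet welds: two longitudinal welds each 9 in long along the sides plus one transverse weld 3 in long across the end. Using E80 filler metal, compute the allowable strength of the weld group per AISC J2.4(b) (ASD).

E80XX → F_EXX = 80 ksi.
t_e = 0.707 × 0.3125 = 0.2209 in.
R_nwl = 0.6 × 80 × 0.2209 × 18 = 190.9 kips (longitudinal, 2 welds).
R_nwt = 0.6 × 80 × 0.2209 × 3 = 31.81 kips (transverse, base value).
(i) R_nwl + R_nwt = 222.7 kips; (ii) 0.85 R_nwl + 1.5 R_nwt = 210 kips.
R_n = max = 222.7 kips [governs: (i)]; R_n/Ω = 111.4 kips.

R_n/Ω ≈ 111 kips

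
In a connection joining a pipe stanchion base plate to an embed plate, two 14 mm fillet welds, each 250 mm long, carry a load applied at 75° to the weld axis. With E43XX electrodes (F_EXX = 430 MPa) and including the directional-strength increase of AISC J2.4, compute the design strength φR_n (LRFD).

φR_n ≈ 1410 kN

t_e = 0.707 × 14 = 9.898 mm; A_we = 9.898 × 500 = 4949 mm².
Directional factor: 1.0 + 0.5 sin^1.5(75°) = 1.475.
F_nw = 0.6 × 430 × 1.475 = 380.5 MPa.
φR_n = 0.75 × 380.5 × 4949 × 10⁻³ = 1412 kN.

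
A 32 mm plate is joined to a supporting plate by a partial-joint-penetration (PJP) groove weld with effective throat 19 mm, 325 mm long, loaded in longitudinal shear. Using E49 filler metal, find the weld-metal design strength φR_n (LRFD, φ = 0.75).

E49XX → F_EXX = 490 MPa.
Effective throat (given) t_e = 19 mm.
A_we = 19 × 325 = 6175 mm².
F_nw = 0.6 F_EXX = 294 MPa.
φR_n = 0.75 × 294 × 6175 × 10⁻³ = 1362 kN.

φR_n ≈ 1360 kN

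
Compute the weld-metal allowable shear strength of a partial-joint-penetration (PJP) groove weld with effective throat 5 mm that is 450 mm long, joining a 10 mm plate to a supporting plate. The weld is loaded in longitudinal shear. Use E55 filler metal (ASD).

E55XX → F_EXX = 550 MPa.
Effective throat (given) t_e = 5 mm.
A_we = 5 × 450 = 2250 mm².
F_nw = 0.6 F_EXX = 330 MPa.
R_n/Ω = (330 × 2250) / 2.0 × 10⁻³ = 371.2 kN.

R_n/Ω ≈ 371 kN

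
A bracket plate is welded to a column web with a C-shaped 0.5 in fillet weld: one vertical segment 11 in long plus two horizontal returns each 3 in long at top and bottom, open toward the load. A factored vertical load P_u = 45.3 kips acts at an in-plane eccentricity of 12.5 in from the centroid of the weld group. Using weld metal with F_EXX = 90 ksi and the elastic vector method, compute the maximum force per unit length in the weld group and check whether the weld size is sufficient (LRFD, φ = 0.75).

f_max ≈ 12.5 kip/in; adequate

Total weld length L_w = 17 in. Treat welds as unit-width lines.
Centroid: x̄ = 2×3×1.5 / 17 = 0.5294 in from the vertical weld.
Polar moment about centroid: J = I_x + I_y = [11³/12 + 2×3×5.5²] + [11×0.5294² + 2(3³/12 + 3×0.9706²)] = 305.7 in³.
Direct shear f_v = P/L_w = 45.3 / 17 = 2.665 kip/in (vertical).
Torsion M = P·e = 45.3 × 12.5 = 566.25 kip·in.
Critical point at (x, y) = (2.471, 5.5) from centroid. f_tx = M·y/J = 10.19 kip/in; f_ty = M·x/J = 4.577 kip/in.
Resultant f_max = √[f_tx² + (f_v + f_ty)²] = √[10.19² + (2.665 + 4.577)²] = 12.5 kip/in.
Capacity per unit length: φr_n = 0.75 × 0.6 × 90 × (0.707 × 0.5) = 14.32 kip/in.
12.5 ≤ 14.32 → adequate.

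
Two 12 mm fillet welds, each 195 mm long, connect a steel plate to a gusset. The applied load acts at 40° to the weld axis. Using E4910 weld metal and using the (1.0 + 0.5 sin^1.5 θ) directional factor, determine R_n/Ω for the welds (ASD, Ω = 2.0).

R_n/Ω ≈ 612 kN

E49XX → F_EXX = 490 MPa.
t_e = 0.707 × 12 = 8.484 mm; A_we = 8.484 × 390 = 3309 mm².
Directional factor: 1.0 + 0.5 sin^1.5(40°) = 1.258.
F_nw = 0.6 × 490 × 1.258 = 369.8 MPa.
R_n/Ω = (369.8 × 3309) / 2.0 × 10⁻³ = 611.7 kN.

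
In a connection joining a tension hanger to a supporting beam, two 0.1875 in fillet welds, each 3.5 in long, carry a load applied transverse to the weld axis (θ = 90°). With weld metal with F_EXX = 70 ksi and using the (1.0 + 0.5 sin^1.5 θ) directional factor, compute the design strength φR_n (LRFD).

t_e = 0.707 × 0.1875 = 0.1326 in; A_we = 0.1326 × 7 = 0.9279 in².
Directional factor: 1.0 + 0.5 sin^1.5(90°) = 1.5.
F_nw = 0.6 × 70 × 1.5 = 63 ksi.
φR_n = 0.75 × 63 × 0.9279 = 43.85 kip.

φR_n ≈ 43.8 kip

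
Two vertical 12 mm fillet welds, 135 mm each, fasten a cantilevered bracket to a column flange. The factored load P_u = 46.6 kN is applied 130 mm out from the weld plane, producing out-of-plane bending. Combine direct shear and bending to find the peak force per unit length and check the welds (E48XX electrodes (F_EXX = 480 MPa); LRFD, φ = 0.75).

f_max ≈ 1010 N/mm; adequate

L_w = 2 × 135 = 270 mm; section modulus (unit throat) S = 2 × L²/6 = 6075 mm².
Direct shear f_v = P/L_w = 46.6×10³/270 = 172.6 N/mm.
Moment M = P × e = 46.6×10³ × 130 = 6058000 N·mm; bending f_b = M/S = 997.2 N/mm.
f_max = √(f_v² + f_b²) = √(172.6² + 997.2²) = 1012 N/mm.
φr_n = 0.75 × 0.6 × 480 × (0.707 × 12) = 1833 N/mm → adequate.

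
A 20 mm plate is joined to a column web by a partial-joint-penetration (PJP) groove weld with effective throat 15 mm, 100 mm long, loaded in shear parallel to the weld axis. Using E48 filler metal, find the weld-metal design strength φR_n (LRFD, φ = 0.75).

E48XX → F_EXX = 480 MPa.
Effective throat (given) t_e = 15 mm.
A_we = 15 × 100 = 1500 mm².
F_nw = 0.6 F_EXX = 288 MPa.
φR_n = 0.75 × 288 × 1500 × 10⁻³ = 324 kN.

φR_n ≈ 324 kN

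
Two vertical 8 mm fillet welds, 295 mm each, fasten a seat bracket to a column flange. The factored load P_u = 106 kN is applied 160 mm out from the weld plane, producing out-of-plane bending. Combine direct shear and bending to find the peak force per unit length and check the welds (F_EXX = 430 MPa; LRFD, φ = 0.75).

L_w = 2 × 295 = 590 mm; section modulus (unit throat) S = 2 × L²/6 = 29010 mm².
Direct shear f_v = P/L_w = 106×10³/590 = 179.7 N/mm.
Moment M = P × e = 106×10³ × 160 = 16960000 N·mm; bending f_b = M/S = 584.7 N/mm.
f_max = √(f_v² + f_b²) = √(179.7² + 584.7²) = 611.6 N/mm.
φr_n = 0.75 × 0.6 × 430 × (0.707 × 8) = 1094 N/mm → adequate.

f_max ≈ 612 N/mm; adequate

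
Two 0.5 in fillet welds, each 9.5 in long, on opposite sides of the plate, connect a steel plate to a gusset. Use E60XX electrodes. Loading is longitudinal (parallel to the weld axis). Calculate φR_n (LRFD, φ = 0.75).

E60XX → F_EXX = 60 ksi.
Effective throat t_e = 0.707 × 0.5 = 0.3535 in.
Total length L = 19 in; A_we = 0.3535 × 19 = 6.716 in².
F_nw = 0.6 F_EXX = 0.6 × 60 = 36 ksi.
φR_n = 0.75 × 36 × 6.716 = 181.3 kips.

φR_n ≈ 181 kips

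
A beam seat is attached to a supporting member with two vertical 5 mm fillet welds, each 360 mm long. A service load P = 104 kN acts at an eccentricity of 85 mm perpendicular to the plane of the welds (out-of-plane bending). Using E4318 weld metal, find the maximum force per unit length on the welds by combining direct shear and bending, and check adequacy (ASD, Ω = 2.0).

E43XX → F_EXX = 430 MPa.
L_w = 2 × 360 = 720 mm; section modulus (unit throat) S = 2 × L²/6 = 43200 mm².
Direct shear f_v = P/L_w = 104×10³/720 = 144.4 N/mm.
Moment M = P × e = 104×10³ × 85 = 8840000 N·mm; bending f_b = M/S = 204.6 N/mm.
f_max = √(f_v² + f_b²) = √(144.4² + 204.6²) = 250.5 N/mm.
r_n/Ω = (1/2.0) × 0.6 × 430 × (0.707 × 5) = 456 N/mm → adequate.

f_max ≈ 250 N/mm; adequate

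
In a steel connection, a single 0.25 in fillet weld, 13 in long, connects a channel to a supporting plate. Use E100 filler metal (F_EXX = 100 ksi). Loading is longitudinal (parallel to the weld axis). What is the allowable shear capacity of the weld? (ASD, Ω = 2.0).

R_n/Ω ≈ 68.9 kips

Effective throat t_e = 0.707 × 0.25 = 0.1767 in.
Total length L = 13 in; A_we = 0.1767 × 13 = 2.298 in².
F_nw = 0.6 F_EXX = 0.6 × 100 = 60 ksi.
R_n = 60 × 2.298 = 137.9 kips; R_n/Ω = 137.9/2.0 = 68.93 kips.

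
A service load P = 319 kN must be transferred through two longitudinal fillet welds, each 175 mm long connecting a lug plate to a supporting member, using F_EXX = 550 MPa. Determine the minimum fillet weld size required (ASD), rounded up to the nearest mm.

w = 8 mm

Total weld length L = 350 mm.
Required throat t_e = P × Ω / (0.6 F_EXX × L) = 319 × 2.0 / (0.6 × 550 × 350 × 10⁻³) = 5.524 mm.
Required leg w = t_e / 0.707 = 7.813 mm → use 8 mm.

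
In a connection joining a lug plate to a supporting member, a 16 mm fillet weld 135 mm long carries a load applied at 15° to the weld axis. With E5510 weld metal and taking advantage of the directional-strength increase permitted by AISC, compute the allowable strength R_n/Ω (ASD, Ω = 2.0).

E55XX → F_EXX = 550 MPa.
t_e = 0.707 × 16 = 11.31 mm; A_we = 11.31 × 135 = 1527 mm².
Directional factor: 1.0 + 0.5 sin^1.5(15°) = 1.066.
F_nw = 0.6 × 550 × 1.066 = 351.7 MPa.
R_n/Ω = (351.7 × 1527) / 2.0 × 10⁻³ = 268.6 kN.

R_n/Ω ≈ 269 kN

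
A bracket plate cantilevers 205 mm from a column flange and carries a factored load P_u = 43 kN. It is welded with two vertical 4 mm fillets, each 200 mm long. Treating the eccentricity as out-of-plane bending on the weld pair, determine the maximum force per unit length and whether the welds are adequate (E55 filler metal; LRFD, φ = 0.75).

f_max ≈ 670 N/mm; adequate

E55XX → F_EXX = 550 MPa.
L_w = 2 × 200 = 400 mm; section modulus (unit throat) S = 2 × L²/6 = 13330 mm².
Direct shear f_v = P/L_w = 43×10³/400 = 107.5 N/mm.
Moment M = P × e = 43×10³ × 205 = 8815000 N·mm; bending f_b = M/S = 661.1 N/mm.
f_max = √(f_v² + f_b²) = √(107.5² + 661.1²) = 669.8 N/mm.
φr_n = 0.75 × 0.6 × 550 × (0.707 × 4) = 699.9 N/mm → adequate.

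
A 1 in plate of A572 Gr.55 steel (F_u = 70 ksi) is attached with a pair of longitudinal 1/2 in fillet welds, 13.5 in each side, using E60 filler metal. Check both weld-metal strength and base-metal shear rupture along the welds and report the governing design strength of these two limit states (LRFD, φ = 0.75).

φR_n ≈ 258 kip (weld metal governs)

E60XX → F_EXX = 60 ksi.
t_e = 0.707 × 0.5 = 0.3535 in; L = 27 in.
Weld metal: φR_n = 0.75 × 0.6 × 60 × 0.3535 × 27 = 257.7 kip.
Base metal (shear rupture): φR_n = 0.75 × 0.6 × 70 × 1 × 27 = 850.5 kip.
Governing: weld metal.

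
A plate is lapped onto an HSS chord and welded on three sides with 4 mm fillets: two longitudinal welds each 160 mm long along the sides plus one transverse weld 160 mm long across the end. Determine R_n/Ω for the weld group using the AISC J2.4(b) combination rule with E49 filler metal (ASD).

E49XX → F_EXX = 490 MPa.
t_e = 0.707 × 4 = 2.828 mm.
R_nwl = 0.6 × 490 × 2.828 × 320 × 10⁻³ = 266.1 kN (longitudinal, 2 welds).
R_nwt = 0.6 × 490 × 2.828 × 160 × 10⁻³ = 133 kN (transverse, base value).
(i) R_nwl + R_nwt = 399.1 kN; (ii) 0.85 R_nwl + 1.5 R_nwt = 425.7 kN.
R_n = max = 425.7 kN [governs: (ii)]; R_n/Ω = 212.8 kN.

R_n/Ω ≈ 213 kN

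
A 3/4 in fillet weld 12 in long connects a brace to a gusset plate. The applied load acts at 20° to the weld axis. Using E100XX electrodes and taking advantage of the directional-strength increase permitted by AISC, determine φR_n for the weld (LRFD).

φR_n ≈ 315 kips

E100XX → F_EXX = 100 ksi.
t_e = 0.707 × 0.75 = 0.5302 in; A_we = 0.5302 × 12 = 6.363 in².
Directional factor: 1.0 + 0.5 sin^1.5(20°) = 1.1.
F_nw = 0.6 × 100 × 1.1 = 66 ksi.
φR_n = 0.75 × 66 × 6.363 = 315 kips.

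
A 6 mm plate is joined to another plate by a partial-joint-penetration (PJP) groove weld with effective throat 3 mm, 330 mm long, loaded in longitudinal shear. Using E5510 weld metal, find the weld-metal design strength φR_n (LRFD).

φR_n ≈ 245 kN

E55XX → F_EXX = 550 MPa.
Effective throat (given) t_e = 3 mm.
A_we = 3 × 330 = 990 mm².
F_nw = 0.6 F_EXX = 330 MPa.
φR_n = 0.75 × 330 × 990 × 10⁻³ = 245 kN.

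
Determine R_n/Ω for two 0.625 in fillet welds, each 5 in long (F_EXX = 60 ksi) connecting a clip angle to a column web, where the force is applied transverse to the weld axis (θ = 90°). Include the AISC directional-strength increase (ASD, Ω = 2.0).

t_e = 0.707 × 0.625 = 0.4419 in; A_we = 0.4419 × 10 = 4.419 in².
Directional factor: 1.0 + 0.5 sin^1.5(90°) = 1.5.
F_nw = 0.6 × 60 × 1.5 = 54 ksi.
R_n/Ω = (54 × 4.419) / 2.0 = 119.3 kip.

R_n/Ω ≈ 119 kip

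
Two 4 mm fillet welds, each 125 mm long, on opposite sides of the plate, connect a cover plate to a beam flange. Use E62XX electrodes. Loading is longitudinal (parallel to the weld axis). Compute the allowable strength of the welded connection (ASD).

E62XX → F_EXX = 620 MPa.
Effective throat t_e = 0.707 × 4 = 2.828 mm.
Total length L = 250 mm; A_we = 2.828 × 250 = 707 mm².
F_nw = 0.6 F_EXX = 0.6 × 620 = 372 MPa.
R_n = 372 × 707 × 10⁻³ = 263 kN; R_n/Ω = 263/2.0 = 131.5 kN.

R_n/Ω ≈ 132 kN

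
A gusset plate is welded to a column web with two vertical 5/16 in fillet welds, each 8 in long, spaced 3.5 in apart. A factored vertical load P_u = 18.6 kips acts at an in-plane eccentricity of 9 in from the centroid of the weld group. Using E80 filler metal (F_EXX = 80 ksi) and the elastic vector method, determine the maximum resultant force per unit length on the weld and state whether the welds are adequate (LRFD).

f_max ≈ 6 kip/in; adequate

Total weld length L_w = 16 in. Treat welds as unit-width lines.
Polar moment about centroid: J = 2[d³/12 + d(b/2)²] = 2[8³/12 + 8×1.75²] = 134.3 in³.
Direct shear f_v = P/L_w = 18.6 / 16 = 1.163 kip/in (vertical).
Torsion M = P·e = 18.6 × 9 = 167.4 kip·in.
Critical point at (x, y) = (1.75, 4) from centroid. f_tx = M·y/J = 4.985 kip/in; f_ty = M·x/J = 2.181 kip/in.
Resultant f_max = √[f_tx² + (f_v + f_ty)²] = √[4.985² + (1.163 + 2.181)²] = 6.002 kip/in.
Capacity per unit length: φr_n = 0.75 × 0.6 × 80 × (0.707 × 0.3125) = 7.954 kip/in.
6.002 ≤ 7.954 → adequate.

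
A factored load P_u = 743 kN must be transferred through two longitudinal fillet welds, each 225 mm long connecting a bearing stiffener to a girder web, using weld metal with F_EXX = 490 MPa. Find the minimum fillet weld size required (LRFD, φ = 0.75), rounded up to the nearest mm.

Total weld length L = 450 mm.
Required throat t_e = P_u / (φ × 0.6 F_EXX × L) = 743 / (0.75 × 0.6 × 490 × 450 × 10⁻³) = 7.488 mm.
Required leg w = t_e / 0.707 = 10.59 mm → use 11 mm.

w = 11 mm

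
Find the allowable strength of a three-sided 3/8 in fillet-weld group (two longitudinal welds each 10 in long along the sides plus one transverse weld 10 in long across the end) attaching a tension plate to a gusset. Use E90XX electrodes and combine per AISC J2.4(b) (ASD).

E90XX → F_EXX = 90 ksi.
t_e = 0.707 × 0.375 = 0.2651 in.
R_nwl = 0.6 × 90 × 0.2651 × 20 = 286.3 kip (longitudinal, 2 welds).
R_nwt = 0.6 × 90 × 0.2651 × 10 = 143.2 kip (transverse, base value).
(i) R_nwl + R_nwt = 429.5 kip; (ii) 0.85 R_nwl + 1.5 R_nwt = 458.1 kip.
R_n = max = 458.1 kip [governs: (ii)]; R_n/Ω = 229.1 kip.

R_n/Ω ≈ 229 kip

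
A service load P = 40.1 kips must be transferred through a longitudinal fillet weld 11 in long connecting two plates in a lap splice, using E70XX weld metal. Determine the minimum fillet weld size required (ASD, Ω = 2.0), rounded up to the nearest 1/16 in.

w = 1/4 in

E70XX → F_EXX = 70 ksi.
Total weld length L = 11 in.
Required throat t_e = P × Ω / (0.6 F_EXX × L) = 40.1 × 2.0 / (0.6 × 70 × 11) = 0.1736 in.
Required leg w = t_e / 0.707 = 0.2455 in → use 1/4 in.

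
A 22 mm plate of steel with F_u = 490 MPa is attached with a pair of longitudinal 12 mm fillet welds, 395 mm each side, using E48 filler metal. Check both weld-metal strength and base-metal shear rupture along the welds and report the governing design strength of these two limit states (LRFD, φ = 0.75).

φR_n ≈ 1450 kN (weld metal governs)

E48XX → F_EXX = 480 MPa.
t_e = 0.707 × 12 = 8.484 mm; L = 790 mm.
Weld metal: φR_n = 0.75 × 0.6 × 480 × 8.484 × 790 × 10⁻³ = 1448 kN.
Base metal (shear rupture): φR_n = 0.75 × 0.6 × 490 × 22 × 790 × 10⁻³ = 3832 kN.
Governing: weld metal.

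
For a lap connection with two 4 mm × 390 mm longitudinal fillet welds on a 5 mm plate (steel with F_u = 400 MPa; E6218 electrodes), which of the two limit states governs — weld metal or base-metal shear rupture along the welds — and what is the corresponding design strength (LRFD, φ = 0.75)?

φR_n ≈ 615 kN (weld metal governs)

E62XX → F_EXX = 620 MPa.
t_e = 0.707 × 4 = 2.828 mm; L = 780 mm.
Weld metal: φR_n = 0.75 × 0.6 × 620 × 2.828 × 780 × 10⁻³ = 615.4 kN.
Base metal (shear rupture): φR_n = 0.75 × 0.6 × 400 × 5 × 780 × 10⁻³ = 702 kN.
Governing: weld metal.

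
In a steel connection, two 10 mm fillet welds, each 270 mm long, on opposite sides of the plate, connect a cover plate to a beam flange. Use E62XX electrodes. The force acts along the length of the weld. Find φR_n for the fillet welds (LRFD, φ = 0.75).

φR_n ≈ 1070 kN

E62XX → F_EXX = 620 MPa.
Effective throat t_e = 0.707 × 10 = 7.07 mm.
Total length L = 540 mm; A_we = 7.07 × 540 = 3818 mm².
F_nw = 0.6 F_EXX = 0.6 × 620 = 372 MPa.
φR_n = 0.75 × 372 × 3818 × 10⁻³ = 1065 kN.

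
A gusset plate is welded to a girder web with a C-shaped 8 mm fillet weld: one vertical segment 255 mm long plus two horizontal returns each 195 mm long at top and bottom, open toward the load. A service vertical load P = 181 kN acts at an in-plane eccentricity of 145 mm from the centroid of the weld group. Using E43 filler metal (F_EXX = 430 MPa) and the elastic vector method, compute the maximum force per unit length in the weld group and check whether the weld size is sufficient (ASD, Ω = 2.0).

f_max ≈ 701 N/mm; adequate

Total weld length L_w = 645 mm. Treat welds as unit-width lines.
Centroid: x̄ = 2×195×97.5 / 645 = 58.95 mm from the vertical weld.
Polar moment about centroid: J = I_x + I_y = [255³/12 + 2×195×127.5²] + [255×58.95² + 2(195³/12 + 195×38.55²)] = 10420000 mm³.
Direct shear f_v = P/L_w = 181×10³ / 645 = 280.6 N/mm (vertical).
Torsion M = P·e = 181×10³ × 145 = 26245000 N·mm.
Critical point at (x, y) = (136, 127.5) from centroid. f_tx = M·y/J = 321 N/mm; f_ty = M·x/J = 342.6 N/mm.
Resultant f_max = √[f_tx² + (f_v + f_ty)²] = √[321² + (280.6 + 342.6)²] = 701 N/mm.
Capacity per unit length: r_n/Ω = (1/2.0) × 0.6 × 430 × (0.707 × 8) = 729.6 N/mm.
701 ≤ 729.6 → adequate.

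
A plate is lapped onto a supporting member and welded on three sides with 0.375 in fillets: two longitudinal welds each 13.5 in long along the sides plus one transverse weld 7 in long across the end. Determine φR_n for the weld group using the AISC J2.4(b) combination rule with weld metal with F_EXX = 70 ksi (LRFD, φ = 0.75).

φR_n ≈ 284 kip

t_e = 0.707 × 0.375 = 0.2651 in.
R_nwl = 0.6 × 70 × 0.2651 × 27 = 300.7 kip (longitudinal, 2 welds).
R_nwt = 0.6 × 70 × 0.2651 × 7 = 77.95 kip (transverse, base value).
(i) R_nwl + R_nwt = 378.6 kip; (ii) 0.85 R_nwl + 1.5 R_nwt = 372.5 kip.
R_n = max = 378.6 kip [governs: (i)]; φR_n = 283.9 kip.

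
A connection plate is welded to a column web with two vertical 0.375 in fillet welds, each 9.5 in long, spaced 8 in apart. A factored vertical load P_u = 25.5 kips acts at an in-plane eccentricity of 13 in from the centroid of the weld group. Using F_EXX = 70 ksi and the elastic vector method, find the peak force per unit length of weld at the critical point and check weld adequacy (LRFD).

Total weld length L_w = 19 in. Treat welds as unit-width lines.
Polar moment about centroid: J = 2[d³/12 + d(b/2)²] = 2[9.5³/12 + 9.5×4²] = 446.9 in³.
Direct shear f_v = P/L_w = 25.5 / 19 = 1.342 kip/in (vertical).
Torsion M = P·e = 25.5 × 13 = 331.5 kip·in.
Critical point at (x, y) = (4, 4.75) from centroid. f_tx = M·y/J = 3.523 kip/in; f_ty = M·x/J = 2.967 kip/in.
Resultant f_max = √[f_tx² + (f_v + f_ty)²] = √[3.523² + (1.342 + 2.967)²] = 5.566 kip/in.
Capacity per unit length: φr_n = 0.75 × 0.6 × 70 × (0.707 × 0.375) = 8.351 kip/in.
5.566 ≤ 8.351 → adequate.

f_max ≈ 5.57 kip/in; adequate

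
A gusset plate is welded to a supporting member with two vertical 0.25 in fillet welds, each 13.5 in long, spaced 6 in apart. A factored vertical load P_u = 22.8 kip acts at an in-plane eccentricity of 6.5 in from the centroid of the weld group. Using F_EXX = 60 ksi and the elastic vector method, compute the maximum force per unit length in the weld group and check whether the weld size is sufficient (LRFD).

f_max ≈ 2.16 kip/in; adequate

Total weld length L_w = 27 in. Treat welds as unit-width lines.
Polar moment about centroid: J = 2[d³/12 + d(b/2)²] = 2[13.5³/12 + 13.5×3²] = 653.1 in³.
Direct shear f_v = P/L_w = 22.8 / 27 = 0.8444 kip/in (vertical).
Torsion M = P·e = 22.8 × 6.5 = 148.2 kip·in.
Critical point at (x, y) = (3, 6.75) from centroid. f_tx = M·y/J = 1.532 kip/in; f_ty = M·x/J = 0.6808 kip/in.
Resultant f_max = √[f_tx² + (f_v + f_ty)²] = √[1.532² + (0.8444 + 0.6808)²] = 2.162 kip/in.
Capacity per unit length: φr_n = 0.75 × 0.6 × 60 × (0.707 × 0.25) = 4.772 kip/in.
2.162 ≤ 4.772 → adequate.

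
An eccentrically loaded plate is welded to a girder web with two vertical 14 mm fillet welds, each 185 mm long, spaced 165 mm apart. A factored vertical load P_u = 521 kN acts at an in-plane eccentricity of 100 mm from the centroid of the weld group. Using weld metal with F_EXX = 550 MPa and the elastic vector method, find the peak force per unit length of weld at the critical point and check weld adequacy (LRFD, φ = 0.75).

f_max ≈ 2940 N/mm; NOT adequate

Total weld length L_w = 370 mm. Treat welds as unit-width lines.
Polar moment about centroid: J = 2[d³/12 + d(b/2)²] = 2[185³/12 + 185×82.5²] = 3574000 mm³.
Direct shear f_v = P/L_w = 521×10³ / 370 = 1408 N/mm (vertical).
Torsion M = P·e = 521×10³ × 100 = 52100000 N·mm.
Critical point at (x, y) = (82.5, 92.5) from centroid. f_tx = M·y/J = 1349 N/mm; f_ty = M·x/J = 1203 N/mm.
Resultant f_max = √[f_tx² + (f_v + f_ty)²] = √[1349² + (1408 + 1203)²] = 2939 N/mm.
Capacity per unit length: φr_n = 0.75 × 0.6 × 550 × (0.707 × 14) = 2450 N/mm.
2939 > 2450 → NOT adequate.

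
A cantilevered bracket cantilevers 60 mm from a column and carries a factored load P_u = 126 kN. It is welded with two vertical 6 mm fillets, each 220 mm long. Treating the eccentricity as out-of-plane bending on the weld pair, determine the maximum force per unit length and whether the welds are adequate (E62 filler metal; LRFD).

E62XX → F_EXX = 620 MPa.
L_w = 2 × 220 = 440 mm; section modulus (unit throat) S = 2 × L²/6 = 16130 mm².
Direct shear f_v = P/L_w = 126×10³/440 = 286.4 N/mm.
Moment M = P × e = 126×10³ × 60 = 7560000 N·mm; bending f_b = M/S = 468.6 N/mm.
f_max = √(f_v² + f_b²) = √(286.4² + 468.6²) = 549.2 N/mm.
φr_n = 0.75 × 0.6 × 620 × (0.707 × 6) = 1184 N/mm → adequate.

f_max ≈ 549 N/mm; adequate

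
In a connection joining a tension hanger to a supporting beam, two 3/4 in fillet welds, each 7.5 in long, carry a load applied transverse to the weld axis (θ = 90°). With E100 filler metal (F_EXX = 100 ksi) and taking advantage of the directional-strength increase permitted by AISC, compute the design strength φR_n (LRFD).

φR_n ≈ 537 kips

t_e = 0.707 × 0.75 = 0.5302 in; A_we = 0.5302 × 15 = 7.954 in².
Directional factor: 1.0 + 0.5 sin^1.5(90°) = 1.5.
F_nw = 0.6 × 100 × 1.5 = 90 ksi.
φR_n = 0.75 × 90 × 7.954 = 536.9 kips.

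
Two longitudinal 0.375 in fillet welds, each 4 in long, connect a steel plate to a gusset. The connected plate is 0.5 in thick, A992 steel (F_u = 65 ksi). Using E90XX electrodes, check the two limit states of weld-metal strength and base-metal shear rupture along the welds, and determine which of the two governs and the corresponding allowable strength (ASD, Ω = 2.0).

R_n/Ω ≈ 57.3 kips (weld metal governs)

E90XX → F_EXX = 90 ksi.
t_e = 0.707 × 0.375 = 0.2651 in; L = 8 in.
Weld metal: R_n/Ω = (1/2.0) × 0.6 × 90 × 0.2651 × 8 = 57.27 kips.
Base metal (shear rupture): R_n/Ω = (1/2.0) × 0.6 × 65 × 0.5 × 8 = 78 kips.
Governing: weld metal.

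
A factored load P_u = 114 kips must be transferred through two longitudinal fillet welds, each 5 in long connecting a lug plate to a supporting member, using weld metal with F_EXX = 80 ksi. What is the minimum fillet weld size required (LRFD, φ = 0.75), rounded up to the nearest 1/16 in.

Total weld length L = 10 in.
Required throat t_e = P_u / (φ × 0.6 F_EXX × L) = 114 / (0.75 × 0.6 × 80 × 10) = 0.3167 in.
Required leg w = t_e / 0.707 = 0.4479 in → use 1/2 in.

w = 1/2 in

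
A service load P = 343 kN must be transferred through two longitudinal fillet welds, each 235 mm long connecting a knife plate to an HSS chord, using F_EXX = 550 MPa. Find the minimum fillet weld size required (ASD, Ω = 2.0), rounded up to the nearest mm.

Total weld length L = 470 mm.
Required throat t_e = P × Ω / (0.6 F_EXX × L) = 343 × 2.0 / (0.6 × 550 × 470 × 10⁻³) = 4.423 mm.
Required leg w = t_e / 0.707 = 6.256 mm → use 7 mm.

w = 7 mm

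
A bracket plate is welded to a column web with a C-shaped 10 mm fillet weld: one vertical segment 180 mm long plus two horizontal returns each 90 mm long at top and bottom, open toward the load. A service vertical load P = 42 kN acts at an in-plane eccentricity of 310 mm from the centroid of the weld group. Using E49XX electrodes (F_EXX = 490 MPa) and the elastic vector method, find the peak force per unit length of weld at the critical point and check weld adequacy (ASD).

f_max ≈ 728 N/mm; adequate

Total weld length L_w = 360 mm. Treat welds as unit-width lines.
Centroid: x̄ = 2×90×45 / 360 = 22.5 mm from the vertical weld.
Polar moment about centroid: J = I_x + I_y = [180³/12 + 2×90×90²] + [180×22.5² + 2(90³/12 + 90×22.5²)] = 2248000 mm³.
Direct shear f_v = P/L_w = 42×10³ / 360 = 116.7 N/mm (vertical).
Torsion M = P·e = 42×10³ × 310 = 13020000 N·mm.
Critical point at (x, y) = (67.5, 90) from centroid. f_tx = M·y/J = 521.3 N/mm; f_ty = M·x/J = 391 N/mm.
Resultant f_max = √[f_tx² + (f_v + f_ty)²] = √[521.3² + (116.7 + 391)²] = 727.7 N/mm.
Capacity per unit length: r_n/Ω = (1/2.0) × 0.6 × 490 × (0.707 × 10) = 1039 N/mm.
727.7 ≤ 1039 → adequate.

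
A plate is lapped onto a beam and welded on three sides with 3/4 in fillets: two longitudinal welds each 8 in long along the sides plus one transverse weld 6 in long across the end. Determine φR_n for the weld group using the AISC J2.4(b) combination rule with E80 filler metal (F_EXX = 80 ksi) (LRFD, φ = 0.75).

t_e = 0.707 × 0.75 = 0.5302 in.
R_nwl = 0.6 × 80 × 0.5302 × 16 = 407.2 kip (longitudinal, 2 welds).
R_nwt = 0.6 × 80 × 0.5302 × 6 = 152.7 kip (transverse, base value).
(i) R_nwl + R_nwt = 559.9 kip; (ii) 0.85 R_nwl + 1.5 R_nwt = 575.2 kip.
R_n = max = 575.2 kip [governs: (ii)]; φR_n = 431.4 kip.

φR_n ≈ 431 kip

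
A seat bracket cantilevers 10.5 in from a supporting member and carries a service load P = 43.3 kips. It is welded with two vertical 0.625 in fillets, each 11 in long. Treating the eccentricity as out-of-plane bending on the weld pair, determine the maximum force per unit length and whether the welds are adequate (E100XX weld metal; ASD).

f_max ≈ 11.4 kip/in; adequate

E100XX → F_EXX = 100 ksi.
L_w = 2 × 11 = 22 in; section modulus (unit throat) S = 2 × L²/6 = 40.33 in².
Direct shear f_v = P/L_w = 43.3/22 = 1.968 kip/in.
Moment M = P × e = 43.3 × 10.5 = 454.65 kip·in; bending f_b = M/S = 11.27 kip/in.
f_max = √(f_v² + f_b²) = √(1.968² + 11.27²) = 11.44 kip/in.
r_n/Ω = (1/2.0) × 0.6 × 100 × (0.707 × 0.625) = 13.26 kip/in → adequate.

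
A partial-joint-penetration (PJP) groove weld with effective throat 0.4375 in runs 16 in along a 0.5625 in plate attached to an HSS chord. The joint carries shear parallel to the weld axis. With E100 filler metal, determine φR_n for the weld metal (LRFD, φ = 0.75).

E100XX → F_EXX = 100 ksi.
Effective throat (given) t_e = 0.4375 in.
A_we = 0.4375 × 16 = 7 in².
F_nw = 0.6 F_EXX = 60 ksi.
φR_n = 0.75 × 60 × 7 = 315 kips.

φR_n ≈ 315 kips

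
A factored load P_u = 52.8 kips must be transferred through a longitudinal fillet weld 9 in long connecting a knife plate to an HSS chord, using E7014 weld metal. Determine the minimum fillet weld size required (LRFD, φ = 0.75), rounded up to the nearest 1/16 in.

E70XX → F_EXX = 70 ksi.
Total weld length L = 9 in.
Required throat t_e = P_u / (φ × 0.6 F_EXX × L) = 52.8 / (0.75 × 0.6 × 70 × 9) = 0.1862 in.
Required leg w = t_e / 0.707 = 0.2634 in → use 5/16 in.

w = 5/16 in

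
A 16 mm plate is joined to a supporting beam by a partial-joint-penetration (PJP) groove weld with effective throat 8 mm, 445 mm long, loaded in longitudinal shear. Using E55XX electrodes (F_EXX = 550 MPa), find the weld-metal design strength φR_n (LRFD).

φR_n ≈ 881 kN

Effective throat (given) t_e = 8 mm.
A_we = 8 × 445 = 3560 mm².
F_nw = 0.6 F_EXX = 330 MPa.
φR_n = 0.75 × 330 × 3560 × 10⁻³ = 881.1 kN.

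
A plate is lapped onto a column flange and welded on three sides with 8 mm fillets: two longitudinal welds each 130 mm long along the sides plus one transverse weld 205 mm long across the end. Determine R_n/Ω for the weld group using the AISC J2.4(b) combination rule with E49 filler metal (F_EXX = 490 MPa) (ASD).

R_n/Ω ≈ 439 kN

t_e = 0.707 × 8 = 5.656 mm.
R_nwl = 0.6 × 490 × 5.656 × 260 × 10⁻³ = 432.3 kN (longitudinal, 2 welds).
R_nwt = 0.6 × 490 × 5.656 × 205 × 10⁻³ = 340.9 kN (transverse, base value).
(i) R_nwl + R_nwt = 773.2 kN; (ii) 0.85 R_nwl + 1.5 R_nwt = 878.8 kN.
R_n = max = 878.8 kN [governs: (ii)]; R_n/Ω = 439.4 kN.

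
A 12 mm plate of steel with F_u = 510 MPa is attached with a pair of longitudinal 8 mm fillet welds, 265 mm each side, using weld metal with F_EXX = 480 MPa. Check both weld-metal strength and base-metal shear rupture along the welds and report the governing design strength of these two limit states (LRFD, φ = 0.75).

φR_n ≈ 647 kN (weld metal governs)

t_e = 0.707 × 8 = 5.656 mm; L = 530 mm.
Weld metal: φR_n = 0.75 × 0.6 × 480 × 5.656 × 530 × 10⁻³ = 647.5 kN.
Base metal (shear rupture): φR_n = 0.75 × 0.6 × 510 × 12 × 530 × 10⁻³ = 1460 kN.
Governing: weld metal.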